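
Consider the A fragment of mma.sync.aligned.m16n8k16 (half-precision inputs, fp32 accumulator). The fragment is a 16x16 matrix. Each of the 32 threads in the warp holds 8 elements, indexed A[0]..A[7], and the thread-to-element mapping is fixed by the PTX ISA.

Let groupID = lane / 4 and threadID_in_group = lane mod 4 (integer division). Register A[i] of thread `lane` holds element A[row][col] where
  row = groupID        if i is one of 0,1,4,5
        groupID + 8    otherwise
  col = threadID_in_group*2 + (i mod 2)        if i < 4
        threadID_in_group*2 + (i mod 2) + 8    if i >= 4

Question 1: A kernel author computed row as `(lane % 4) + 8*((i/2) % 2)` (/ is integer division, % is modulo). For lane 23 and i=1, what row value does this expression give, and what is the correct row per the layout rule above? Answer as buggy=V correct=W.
`(lane % 4) + 8*((i/2) % 2)`[23,1]->3
lane 23: g=5 (23/4), t=3 (23%4)
i=1: r=5+0=5, c=3*2+1+0=7
row: 3 vs 5

buggy=3 correct=5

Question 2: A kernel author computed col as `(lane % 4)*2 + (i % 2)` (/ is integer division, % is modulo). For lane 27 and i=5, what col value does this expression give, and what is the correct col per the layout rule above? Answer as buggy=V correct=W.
`(lane % 4)*2 + (i % 2)`[27,5]⇒7
lane 27: gr=6 (27/4), th=3 (27%4)
i=5: r=6+0=6, c=3*2+1+8=15
col: 7 vs 15

buggy=7 correct=15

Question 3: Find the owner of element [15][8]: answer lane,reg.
28,6

r=15→G=7,rhi=1  c=8→chi=1,T=0,p=0
L=7*4+0=28  i=1*4+1*2+0=6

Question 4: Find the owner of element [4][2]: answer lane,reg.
17,0

r=4→G=4,rhi=0  c=2→chi=0,T=1,p=0
L=4*4+1=17  i=0*4+0*2+0=0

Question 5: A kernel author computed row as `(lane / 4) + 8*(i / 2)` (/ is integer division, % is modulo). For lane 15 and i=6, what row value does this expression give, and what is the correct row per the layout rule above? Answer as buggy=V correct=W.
buggy=27 correct=11

`(lane / 4) + 8*(i / 2)`[15,6]->27
lane 15->15/4=3, 15 mod 4=3
i=6  r:3+8->11  c:2·3+0+8->14
row: 27 vs 11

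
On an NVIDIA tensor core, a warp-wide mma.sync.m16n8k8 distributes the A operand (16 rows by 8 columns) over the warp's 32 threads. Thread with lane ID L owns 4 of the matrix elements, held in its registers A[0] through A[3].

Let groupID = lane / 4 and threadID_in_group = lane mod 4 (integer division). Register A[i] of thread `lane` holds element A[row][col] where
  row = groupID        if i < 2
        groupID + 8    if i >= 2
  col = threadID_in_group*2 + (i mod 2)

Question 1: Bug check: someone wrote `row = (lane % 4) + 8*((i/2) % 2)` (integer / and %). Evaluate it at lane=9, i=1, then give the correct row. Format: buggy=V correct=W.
`(lane % 4) + 8*((i/2) % 2)`[9,1]⇒1
lane 9⇒9/4=2, 9 mod 4=1
i=1  r:2+0⇒2  c:2·1+1⇒3
row: 1 vs 2

buggy=1 correct=2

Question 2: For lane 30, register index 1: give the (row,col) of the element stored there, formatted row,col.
L=30->gid=30>>2=7, tid=30&3=2
[1]->row 7+0=7  col 2·2+1=5

7,5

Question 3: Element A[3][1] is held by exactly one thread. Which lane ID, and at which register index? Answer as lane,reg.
12,1

r=3⇒gr=3,Rb=0  c=1⇒th=0,odd=1
L=3*4+0=12  i=0*2+1=1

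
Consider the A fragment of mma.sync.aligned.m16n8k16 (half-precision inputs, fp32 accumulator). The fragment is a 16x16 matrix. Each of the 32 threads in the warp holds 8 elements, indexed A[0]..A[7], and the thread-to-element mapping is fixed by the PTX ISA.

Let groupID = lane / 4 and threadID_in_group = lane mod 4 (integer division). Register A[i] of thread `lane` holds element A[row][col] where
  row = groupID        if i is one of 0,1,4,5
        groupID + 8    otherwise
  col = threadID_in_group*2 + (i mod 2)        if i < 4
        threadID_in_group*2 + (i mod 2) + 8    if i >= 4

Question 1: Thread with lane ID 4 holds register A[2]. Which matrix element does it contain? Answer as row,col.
L=4⇒gr=4>>2=1, th=4&3=0
[2]⇒row 1+8=9  col 0·2+0+0=0

9,0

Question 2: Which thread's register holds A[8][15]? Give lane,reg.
r=8⇒gr=0,Rb=1  c=15⇒Cb=1,th=3,odd=1
L=0*4+3=3  i=1*4+1*2+1=7

3,7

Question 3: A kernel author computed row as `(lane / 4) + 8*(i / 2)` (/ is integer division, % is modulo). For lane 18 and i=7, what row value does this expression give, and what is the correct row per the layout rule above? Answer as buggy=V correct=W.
`(lane / 4) + 8*(i / 2)`[18,7]⇒28
lane 18: gr=4 (18/4), th=2 (18%4)
i=7: r=4+8=12, c=2*2+1+8=13
row: 28 vs 12

buggy=28 correct=12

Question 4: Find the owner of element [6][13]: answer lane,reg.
26,5

r=6⇒gr=6,Rb=0  c=13⇒Cb=1,th=2,odd=1
L=6*4+2=26  i=1*4+0*2+1=5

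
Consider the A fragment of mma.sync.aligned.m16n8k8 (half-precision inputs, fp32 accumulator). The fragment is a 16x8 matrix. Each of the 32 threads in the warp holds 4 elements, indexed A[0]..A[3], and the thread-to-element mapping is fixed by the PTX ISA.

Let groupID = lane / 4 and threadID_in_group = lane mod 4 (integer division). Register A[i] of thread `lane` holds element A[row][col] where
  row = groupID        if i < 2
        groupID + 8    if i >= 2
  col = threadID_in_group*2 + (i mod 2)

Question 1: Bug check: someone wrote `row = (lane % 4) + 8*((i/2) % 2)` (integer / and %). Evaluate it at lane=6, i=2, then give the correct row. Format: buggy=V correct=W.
`(lane % 4) + 8*((i/2) % 2)`[6,2]->10
lane 6: g=1 (6/4), t=2 (6%4)
i=2: r=1+8=9, c=2*2+0=4
row: 10 vs 9

buggy=10 correct=9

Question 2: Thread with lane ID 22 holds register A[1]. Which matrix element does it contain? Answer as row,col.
L=22->g=22>>2=5, t=22&3=2
[1]->row 5+0=5  col 2·2+1=5

5,5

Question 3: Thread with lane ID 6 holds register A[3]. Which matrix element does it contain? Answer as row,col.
9,5

lane 6=>6/4=1, 6 mod 4=2
i=3  r:1+8=>9  c:2·2+1=>5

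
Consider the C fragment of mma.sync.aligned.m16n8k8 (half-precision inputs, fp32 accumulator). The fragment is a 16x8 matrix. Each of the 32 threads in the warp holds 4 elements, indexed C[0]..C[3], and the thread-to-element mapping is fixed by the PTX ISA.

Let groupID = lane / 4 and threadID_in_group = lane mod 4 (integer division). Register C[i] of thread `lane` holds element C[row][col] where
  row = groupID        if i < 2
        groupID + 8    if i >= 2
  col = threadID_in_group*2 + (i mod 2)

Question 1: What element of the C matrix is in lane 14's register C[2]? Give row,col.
lane 14: g=3 (14/4), t=2 (14%4)
i=2: r=3+8=11, c=2*2+0=4

11,4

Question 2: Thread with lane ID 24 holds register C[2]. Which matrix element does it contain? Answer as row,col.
14,0

lane 24⇒24/4=6, 24 mod 4=0
i=2  r:6+8⇒14  c:2·0+0⇒0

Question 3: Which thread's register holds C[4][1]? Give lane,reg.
r=4->g=4,rb=0  c=1->t=0,b0=1
L=4*4+0=16  i=0*2+1=1

16,1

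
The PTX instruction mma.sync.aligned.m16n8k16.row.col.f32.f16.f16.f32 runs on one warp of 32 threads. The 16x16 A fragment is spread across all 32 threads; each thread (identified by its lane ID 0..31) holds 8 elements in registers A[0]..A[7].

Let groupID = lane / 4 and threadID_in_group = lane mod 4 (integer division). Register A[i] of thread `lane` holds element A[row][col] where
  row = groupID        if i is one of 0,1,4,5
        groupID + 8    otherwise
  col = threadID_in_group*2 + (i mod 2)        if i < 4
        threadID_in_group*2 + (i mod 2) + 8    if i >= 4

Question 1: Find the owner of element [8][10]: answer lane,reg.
1,6

r:8=>grp=0,rB=1  c:10=>cB=1,tig=1,lo=0
L=0*4+1=1  i=1*4+1*2+0=6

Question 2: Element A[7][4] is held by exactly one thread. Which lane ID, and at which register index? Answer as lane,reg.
r: 7->gid=7,r8=0  c: 4->c8=0,tid=2,i&1=0
L=7*4+2=30  i=0*4+0*2+0=0

30,0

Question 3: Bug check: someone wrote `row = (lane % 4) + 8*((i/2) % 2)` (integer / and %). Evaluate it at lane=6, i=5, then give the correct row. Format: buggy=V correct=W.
buggy=2 correct=1

`(lane % 4) + 8*((i/2) % 2)`[6,5]->2
L=6->g=6>>2=1, t=6&3=2
[5]->row 1+0=1  col 2·2+1+8=13
row: 2 vs 1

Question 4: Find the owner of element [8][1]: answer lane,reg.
0,3

r=8->g=0,rb=1  c=1->cb=0,t=0,b0=1
L=0*4+0=0  i=0*4+1*2+1=3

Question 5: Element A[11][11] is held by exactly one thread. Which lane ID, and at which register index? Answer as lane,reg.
13,7

r: 11->gid=3,r8=1  c: 11->c8=1,tid=1,i&1=1
L=3*4+1=13  i=1*4+1*2+1=7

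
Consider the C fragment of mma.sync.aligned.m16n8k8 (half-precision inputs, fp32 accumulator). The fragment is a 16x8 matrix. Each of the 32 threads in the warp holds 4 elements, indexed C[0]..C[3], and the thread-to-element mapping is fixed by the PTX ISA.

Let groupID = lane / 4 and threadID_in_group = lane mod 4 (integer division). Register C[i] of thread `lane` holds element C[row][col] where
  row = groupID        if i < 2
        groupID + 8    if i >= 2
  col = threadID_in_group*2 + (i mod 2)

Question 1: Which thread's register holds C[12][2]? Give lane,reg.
r=12⇒gr=4,Rb=1  c=2⇒th=1,odd=0
L=4*4+1=17  i=1*2+0=2

17,2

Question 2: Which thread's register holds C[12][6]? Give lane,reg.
19,2

r: 12->gid=4,r8=1  c: 6->tid=3,i&1=0
L=4*4+3=19  i=1*2+0=2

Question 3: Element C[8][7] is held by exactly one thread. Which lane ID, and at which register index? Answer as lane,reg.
3,3

r:8=>grp=0,rB=1  c:7=>tig=3,lo=1
L=0*4+3=3  i=1*2+1=3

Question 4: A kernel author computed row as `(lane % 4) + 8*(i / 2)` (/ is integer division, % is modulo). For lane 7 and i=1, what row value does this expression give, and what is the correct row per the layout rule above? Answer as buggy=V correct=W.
buggy=3 correct=1

`(lane % 4) + 8*(i / 2)`[7,1]->3
lane 7->7/4=1, 7 mod 4=3
i=1  r:1+0->1  c:2·3+1->7
row: 3 vs 1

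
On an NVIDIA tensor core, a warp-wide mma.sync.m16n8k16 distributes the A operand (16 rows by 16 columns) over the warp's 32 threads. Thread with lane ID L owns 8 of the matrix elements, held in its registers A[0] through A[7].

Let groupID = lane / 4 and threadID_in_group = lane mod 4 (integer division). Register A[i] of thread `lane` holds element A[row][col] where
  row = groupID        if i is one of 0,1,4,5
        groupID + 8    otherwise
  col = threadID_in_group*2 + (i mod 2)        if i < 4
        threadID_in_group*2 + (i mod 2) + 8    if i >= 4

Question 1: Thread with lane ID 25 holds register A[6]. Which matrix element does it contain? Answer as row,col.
lane 25->25/4=6, 25 mod 4=1
i=6  r:6+8->14  c:2·1+0+8->10

14,10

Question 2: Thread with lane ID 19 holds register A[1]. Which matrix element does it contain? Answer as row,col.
4,7

L=19->gid=19>>2=4, tid=19&3=3
[1]->row 4+0=4  col 3·2+1+0=7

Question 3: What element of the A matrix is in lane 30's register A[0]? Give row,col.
30: grp=7,tig=2
[0] (7+0,2*2+0+0) = (7,4)

7,4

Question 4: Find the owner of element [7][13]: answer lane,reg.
r=7⇒gr=7,Rb=0  c=13⇒Cb=1,th=2,odd=1
L=7*4+2=30  i=1*4+0*2+1=5

30,5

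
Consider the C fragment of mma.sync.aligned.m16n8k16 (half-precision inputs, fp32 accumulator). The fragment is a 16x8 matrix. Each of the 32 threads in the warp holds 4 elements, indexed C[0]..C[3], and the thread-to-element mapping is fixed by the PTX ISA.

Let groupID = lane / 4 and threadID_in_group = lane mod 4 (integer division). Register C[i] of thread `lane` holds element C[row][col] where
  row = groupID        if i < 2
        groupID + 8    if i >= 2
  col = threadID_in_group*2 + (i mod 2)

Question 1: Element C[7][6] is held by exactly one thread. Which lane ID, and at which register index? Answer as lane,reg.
r: 7->gid=7,r8=0  c: 6->tid=3,i&1=0
L=7*4+3=31  i=0*2+0=0

31,0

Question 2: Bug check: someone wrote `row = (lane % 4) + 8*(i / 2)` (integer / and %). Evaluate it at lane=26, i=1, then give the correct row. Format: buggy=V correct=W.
buggy=2 correct=6

`(lane % 4) + 8*(i / 2)`[26,1]⇒2
lane 26⇒26/4=6, 26 mod 4=2
i=1  r:6+0⇒6  c:2·2+1⇒5
row: 2 vs 6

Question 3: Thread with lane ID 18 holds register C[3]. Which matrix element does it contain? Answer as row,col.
12,5

lane 18: grp=4 (18/4), tig=2 (18%4)
i=3: r=4+8=12, c=2*2+1=5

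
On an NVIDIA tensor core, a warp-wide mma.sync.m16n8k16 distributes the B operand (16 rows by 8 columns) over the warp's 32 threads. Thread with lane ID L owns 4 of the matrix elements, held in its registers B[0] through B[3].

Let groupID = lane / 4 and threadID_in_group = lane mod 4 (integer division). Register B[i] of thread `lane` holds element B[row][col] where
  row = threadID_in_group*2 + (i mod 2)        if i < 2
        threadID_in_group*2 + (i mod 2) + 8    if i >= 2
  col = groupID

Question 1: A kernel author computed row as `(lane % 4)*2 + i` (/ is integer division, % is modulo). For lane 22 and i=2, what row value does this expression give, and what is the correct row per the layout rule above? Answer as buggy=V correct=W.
`(lane % 4)*2 + i`[22,2]->6
lane 22->22/4=5, 22 mod 4=2
i=2  r:2·2+0+8->12  c:5
row: 6 vs 12

buggy=6 correct=12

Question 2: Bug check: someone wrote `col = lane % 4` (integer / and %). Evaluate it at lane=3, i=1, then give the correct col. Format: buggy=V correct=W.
buggy=3 correct=0

`lane % 4`[3,1]→3
lane 3: G=0 (3/4), T=3 (3%4)
i=1: r=3*2+1+0=7, c=G=0
col: 3 vs 0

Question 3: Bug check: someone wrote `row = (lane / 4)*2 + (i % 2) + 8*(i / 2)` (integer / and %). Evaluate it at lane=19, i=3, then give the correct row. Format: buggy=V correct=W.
buggy=17 correct=15

`(lane / 4)*2 + (i % 2) + 8*(i / 2)`[19,3]→17
lane 19: G=4 (19/4), T=3 (19%4)
i=3: r=3*2+1+8=15, c=G=4
row: 17 vs 15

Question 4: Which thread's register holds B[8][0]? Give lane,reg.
0,2

c=0->g=0  r=8->rb=1,t=0,b0=0
L=0*4+0=0  i=1*2+0=2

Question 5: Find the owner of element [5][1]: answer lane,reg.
6,1

c=1→G=1  r=5→rhi=0,T=2,p=1
L=1*4+2=6  i=0*2+1=1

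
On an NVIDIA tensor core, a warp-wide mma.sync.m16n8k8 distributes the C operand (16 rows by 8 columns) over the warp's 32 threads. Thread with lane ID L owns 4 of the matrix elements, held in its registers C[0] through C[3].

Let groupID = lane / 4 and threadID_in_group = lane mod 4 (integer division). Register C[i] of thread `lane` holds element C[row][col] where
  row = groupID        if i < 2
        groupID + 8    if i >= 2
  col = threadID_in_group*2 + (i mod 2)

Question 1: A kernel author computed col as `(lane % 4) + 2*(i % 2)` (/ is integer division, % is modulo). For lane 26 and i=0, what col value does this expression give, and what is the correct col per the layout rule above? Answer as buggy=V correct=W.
buggy=2 correct=4

`(lane % 4) + 2*(i % 2)`[26,0]->2
lane 26->26/4=6, 26 mod 4=2
i=0  r:6+0->6  c:2·2+0->4
col: 2 vs 4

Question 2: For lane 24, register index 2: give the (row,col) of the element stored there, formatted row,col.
lane 24=>24/4=6, 24 mod 4=0
i=2  r:6+8=>14  c:2·0+0=>0

14,0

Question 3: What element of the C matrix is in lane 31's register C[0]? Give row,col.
7,6

lane 31→31/4=7, 31 mod 4=3
i=0  r:7+0→7  c:2·3+0→6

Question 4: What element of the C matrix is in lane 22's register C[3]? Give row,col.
13,5

lane 22→22/4=5, 22 mod 4=2
i=3  r:5+8→13  c:2·2+1→5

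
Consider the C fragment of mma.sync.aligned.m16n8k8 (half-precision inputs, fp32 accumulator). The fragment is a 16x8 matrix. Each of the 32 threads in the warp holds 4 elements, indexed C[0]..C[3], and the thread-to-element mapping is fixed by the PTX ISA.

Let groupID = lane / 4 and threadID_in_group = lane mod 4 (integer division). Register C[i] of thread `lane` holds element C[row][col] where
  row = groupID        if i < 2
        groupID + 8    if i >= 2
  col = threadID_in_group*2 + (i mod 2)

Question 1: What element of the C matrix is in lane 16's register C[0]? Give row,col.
4,0

lane 16⇒16/4=4, 16 mod 4=0
i=0  r:4+0⇒4  c:2·0+0⇒0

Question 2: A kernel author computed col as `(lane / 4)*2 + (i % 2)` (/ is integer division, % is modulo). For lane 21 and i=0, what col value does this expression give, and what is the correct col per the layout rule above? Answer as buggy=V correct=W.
buggy=10 correct=2

`(lane / 4)*2 + (i % 2)`[21,0]⇒10
lane 21⇒21/4=5, 21 mod 4=1
i=0  r:5+0⇒5  c:2·1+0⇒2
col: 10 vs 2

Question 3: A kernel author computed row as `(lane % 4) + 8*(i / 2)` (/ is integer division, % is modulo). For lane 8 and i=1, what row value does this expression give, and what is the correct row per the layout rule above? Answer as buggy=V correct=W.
`(lane % 4) + 8*(i / 2)`[8,1]=>0
8: grp=2,tig=0
[1] (2+0,0*2+1) = (2,1)
row: 0 vs 2

buggy=0 correct=2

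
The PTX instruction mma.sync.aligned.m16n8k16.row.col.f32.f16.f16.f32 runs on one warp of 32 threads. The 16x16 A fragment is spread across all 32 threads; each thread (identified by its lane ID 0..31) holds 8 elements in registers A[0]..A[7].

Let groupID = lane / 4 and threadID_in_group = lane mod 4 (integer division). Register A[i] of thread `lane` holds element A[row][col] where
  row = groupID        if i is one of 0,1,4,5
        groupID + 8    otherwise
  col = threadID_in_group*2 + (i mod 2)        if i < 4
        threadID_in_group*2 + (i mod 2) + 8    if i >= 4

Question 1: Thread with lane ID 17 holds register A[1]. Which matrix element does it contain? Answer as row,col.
lane 17: g=4 (17/4), t=1 (17%4)
i=1: r=4+0=4, c=1*2+1+0=3

4,3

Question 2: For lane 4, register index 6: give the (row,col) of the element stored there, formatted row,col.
lane 4->4/4=1, 4 mod 4=0
i=6  r:1+8->9  c:2·0+0+8->8

9,8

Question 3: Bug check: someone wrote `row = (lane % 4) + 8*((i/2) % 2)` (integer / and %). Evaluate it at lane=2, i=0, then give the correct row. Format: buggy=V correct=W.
`(lane % 4) + 8*((i/2) % 2)`[2,0]->2
L=2->g=2>>2=0, t=2&3=2
[0]->row 0+0=0  col 2·2+0+0=4
row: 2 vs 0

buggy=2 correct=0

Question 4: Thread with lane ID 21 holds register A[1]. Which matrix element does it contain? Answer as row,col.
L=21→G=21>>2=5, T=21&3=1
[1]→row 5+0=5  col 1·2+1+0=3

5,3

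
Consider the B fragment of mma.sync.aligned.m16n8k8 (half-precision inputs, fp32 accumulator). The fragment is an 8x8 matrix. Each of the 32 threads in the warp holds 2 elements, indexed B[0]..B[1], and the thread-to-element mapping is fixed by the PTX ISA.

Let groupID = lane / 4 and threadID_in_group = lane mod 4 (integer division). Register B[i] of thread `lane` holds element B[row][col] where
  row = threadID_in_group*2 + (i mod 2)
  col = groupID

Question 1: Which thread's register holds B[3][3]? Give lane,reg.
13,1

c: 3->gid=3  r: 3->tid=1,i&1=1
L=3*4+1=13  i=1=1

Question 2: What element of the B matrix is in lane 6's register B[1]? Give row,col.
L=6→G=6>>2=1, T=6&3=2
[1]→row 2·2+1=5  col G=1

5,1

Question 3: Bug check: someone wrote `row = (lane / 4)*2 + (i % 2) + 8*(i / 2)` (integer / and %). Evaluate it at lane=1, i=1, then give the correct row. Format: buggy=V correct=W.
`(lane / 4)*2 + (i % 2) + 8*(i / 2)`[1,1]->1
lane 1: g=0 (1/4), t=1 (1%4)
i=1: r=1*2+1=3, c=g=0
row: 1 vs 3

buggy=1 correct=3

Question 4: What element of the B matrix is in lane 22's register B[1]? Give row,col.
lane 22->22/4=5, 22 mod 4=2
i=1  r:2·2+1->5  c:5

5,5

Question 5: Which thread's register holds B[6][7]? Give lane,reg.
c:7=>grp=7  r:6=>tig=3,lo=0
L=7*4+3=31  i=0=0

31,0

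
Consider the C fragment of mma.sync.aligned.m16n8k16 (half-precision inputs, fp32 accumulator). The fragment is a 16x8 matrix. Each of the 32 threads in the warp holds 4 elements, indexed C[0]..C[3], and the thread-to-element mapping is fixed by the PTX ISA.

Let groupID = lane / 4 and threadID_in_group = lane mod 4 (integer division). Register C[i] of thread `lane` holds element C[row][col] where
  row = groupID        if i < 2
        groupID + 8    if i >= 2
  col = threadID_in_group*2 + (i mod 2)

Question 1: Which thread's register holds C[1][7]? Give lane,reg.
7,1

r:1=>grp=1,rB=0  c:7=>tig=3,lo=1
L=1*4+3=7  i=0*2+1=1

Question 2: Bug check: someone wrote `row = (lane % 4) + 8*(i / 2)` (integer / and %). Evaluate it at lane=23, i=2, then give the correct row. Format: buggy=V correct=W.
buggy=11 correct=13

`(lane % 4) + 8*(i / 2)`[23,2]⇒11
23: gr=5,th=3
[2] (5+8,3*2+0) = (13,6)
row: 11 vs 13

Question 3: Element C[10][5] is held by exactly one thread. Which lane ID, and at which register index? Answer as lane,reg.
r:10=>grp=2,rB=1  c:5=>tig=2,lo=1
L=2*4+2=10  i=1*2+1=3

10,3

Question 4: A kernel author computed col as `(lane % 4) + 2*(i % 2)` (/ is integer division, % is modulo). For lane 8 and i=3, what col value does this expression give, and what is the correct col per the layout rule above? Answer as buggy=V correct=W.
buggy=2 correct=1

`(lane % 4) + 2*(i % 2)`[8,3]->2
lane 8: g=2 (8/4), t=0 (8%4)
i=3: r=2+8=10, c=0*2+1=1
col: 2 vs 1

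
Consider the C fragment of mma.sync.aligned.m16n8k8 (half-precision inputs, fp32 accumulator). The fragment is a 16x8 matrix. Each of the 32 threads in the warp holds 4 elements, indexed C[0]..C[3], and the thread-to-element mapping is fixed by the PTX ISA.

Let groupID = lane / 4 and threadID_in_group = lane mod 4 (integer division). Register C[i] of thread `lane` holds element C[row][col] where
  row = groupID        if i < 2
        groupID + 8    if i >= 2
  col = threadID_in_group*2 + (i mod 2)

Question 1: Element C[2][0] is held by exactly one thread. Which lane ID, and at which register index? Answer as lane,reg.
r:2=>grp=2,rB=0  c:0=>tig=0,lo=0
L=2*4+0=8  i=0*2+0=0

8,0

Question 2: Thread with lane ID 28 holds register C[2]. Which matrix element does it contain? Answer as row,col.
L=28=>grp=28>>2=7, tig=28&3=0
[2]=>row 7+8=15  col 0·2+0=0

15,0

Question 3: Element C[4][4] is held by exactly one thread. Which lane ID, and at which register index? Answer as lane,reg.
18,0

r=4->g=4,rb=0  c=4->t=2,b0=0
L=4*4+2=18  i=0*2+0=0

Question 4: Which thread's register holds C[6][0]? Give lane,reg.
r=6→G=6,rhi=0  c=0→T=0,p=0
L=6*4+0=24  i=0*2+0=0

24,0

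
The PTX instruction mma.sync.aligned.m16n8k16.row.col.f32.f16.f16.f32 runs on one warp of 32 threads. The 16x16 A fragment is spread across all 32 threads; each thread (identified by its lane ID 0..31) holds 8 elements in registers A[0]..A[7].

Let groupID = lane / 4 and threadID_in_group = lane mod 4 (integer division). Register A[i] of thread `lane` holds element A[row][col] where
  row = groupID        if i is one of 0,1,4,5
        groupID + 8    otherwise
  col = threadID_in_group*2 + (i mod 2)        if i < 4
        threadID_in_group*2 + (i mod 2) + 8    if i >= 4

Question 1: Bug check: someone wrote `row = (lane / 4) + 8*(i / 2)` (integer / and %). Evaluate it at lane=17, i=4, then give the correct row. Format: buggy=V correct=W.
buggy=20 correct=4

`(lane / 4) + 8*(i / 2)`[17,4]->20
L=17->gid=17>>2=4, tid=17&3=1
[4]->row 4+0=4  col 1·2+0+8=10
row: 20 vs 4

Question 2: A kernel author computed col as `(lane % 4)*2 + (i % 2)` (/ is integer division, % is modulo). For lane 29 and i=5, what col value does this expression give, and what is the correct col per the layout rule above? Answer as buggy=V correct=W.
`(lane % 4)*2 + (i % 2)`[29,5]⇒3
L=29⇒gr=29>>2=7, th=29&3=1
[5]⇒row 7+0=7  col 1·2+1+8=11
col: 3 vs 11

buggy=3 correct=11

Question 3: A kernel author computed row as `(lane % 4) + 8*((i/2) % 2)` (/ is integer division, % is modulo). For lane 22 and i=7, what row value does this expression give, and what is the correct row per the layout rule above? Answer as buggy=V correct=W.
buggy=10 correct=13

`(lane % 4) + 8*((i/2) % 2)`[22,7]->10
lane 22->22/4=5, 22 mod 4=2
i=7  r:5+8->13  c:2·2+1+8->13
row: 10 vs 13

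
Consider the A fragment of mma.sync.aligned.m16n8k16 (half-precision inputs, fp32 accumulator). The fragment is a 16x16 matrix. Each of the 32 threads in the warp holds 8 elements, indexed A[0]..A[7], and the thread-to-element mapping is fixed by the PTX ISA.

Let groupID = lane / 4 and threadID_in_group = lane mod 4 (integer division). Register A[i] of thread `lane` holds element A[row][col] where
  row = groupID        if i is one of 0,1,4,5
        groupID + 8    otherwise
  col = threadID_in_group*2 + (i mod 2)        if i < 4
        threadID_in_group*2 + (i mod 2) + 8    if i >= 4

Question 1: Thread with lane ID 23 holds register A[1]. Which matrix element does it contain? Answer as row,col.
5,7

lane 23: gr=5 (23/4), th=3 (23%4)
i=1: r=5+0=5, c=3*2+1+0=7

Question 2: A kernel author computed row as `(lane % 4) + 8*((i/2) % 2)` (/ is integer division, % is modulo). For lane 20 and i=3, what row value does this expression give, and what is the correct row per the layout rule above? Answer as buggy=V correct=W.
`(lane % 4) + 8*((i/2) % 2)`[20,3]->8
L=20->g=20>>2=5, t=20&3=0
[3]->row 5+8=13  col 0·2+1+0=1
row: 8 vs 13

buggy=8 correct=13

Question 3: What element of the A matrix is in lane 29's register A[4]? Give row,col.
7,10

lane 29→29/4=7, 29 mod 4=1
i=4  r:7+0→7  c:2·1+0+8→10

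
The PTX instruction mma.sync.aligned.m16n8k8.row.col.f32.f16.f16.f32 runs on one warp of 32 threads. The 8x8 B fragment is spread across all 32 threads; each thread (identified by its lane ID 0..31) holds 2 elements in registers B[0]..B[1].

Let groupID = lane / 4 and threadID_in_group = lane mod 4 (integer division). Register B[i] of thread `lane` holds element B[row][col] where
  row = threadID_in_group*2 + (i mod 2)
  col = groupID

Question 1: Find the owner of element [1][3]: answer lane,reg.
c=3->g=3  r=1->t=0,b0=1
L=3*4+0=12  i=1=1

12,1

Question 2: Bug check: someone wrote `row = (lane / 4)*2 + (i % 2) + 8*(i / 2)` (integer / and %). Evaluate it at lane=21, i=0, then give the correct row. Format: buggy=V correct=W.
buggy=10 correct=2

`(lane / 4)*2 + (i % 2) + 8*(i / 2)`[21,0]→10
lane 21→21/4=5, 21 mod 4=1
i=0  r:2·1+0→2  c:5
row: 10 vs 2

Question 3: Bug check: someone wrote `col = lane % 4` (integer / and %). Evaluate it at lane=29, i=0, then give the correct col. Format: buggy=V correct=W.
`lane % 4`[29,0]->1
lane 29->29/4=7, 29 mod 4=1
i=0  r:2·1+0->2  c:7
col: 1 vs 7

buggy=1 correct=7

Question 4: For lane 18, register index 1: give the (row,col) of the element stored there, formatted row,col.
5,4

18: gid=4,tid=2
[1] (2*2+1,4) = (5,4)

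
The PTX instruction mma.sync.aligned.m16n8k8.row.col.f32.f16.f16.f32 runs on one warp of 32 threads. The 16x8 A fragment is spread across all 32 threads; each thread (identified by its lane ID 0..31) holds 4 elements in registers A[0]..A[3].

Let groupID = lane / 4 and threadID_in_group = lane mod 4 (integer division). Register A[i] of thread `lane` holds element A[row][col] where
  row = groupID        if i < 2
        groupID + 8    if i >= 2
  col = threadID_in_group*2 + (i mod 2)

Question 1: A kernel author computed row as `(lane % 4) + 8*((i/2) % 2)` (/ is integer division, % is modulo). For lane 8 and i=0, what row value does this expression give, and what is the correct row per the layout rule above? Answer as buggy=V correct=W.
`(lane % 4) + 8*((i/2) % 2)`[8,0]→0
L=8→G=8>>2=2, T=8&3=0
[0]→row 2+0=2  col 0·2+0=0
row: 0 vs 2

buggy=0 correct=2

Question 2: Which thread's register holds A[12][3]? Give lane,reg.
r=12→G=4,rhi=1  c=3→T=1,p=1
L=4*4+1=17  i=1*2+1=3

17,3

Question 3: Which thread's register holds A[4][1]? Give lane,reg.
r: 4->gid=4,r8=0  c: 1->tid=0,i&1=1
L=4*4+0=16  i=0*2+1=1

16,1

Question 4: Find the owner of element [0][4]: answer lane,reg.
r:0=>grp=0,rB=0  c:4=>tig=2,lo=0
L=0*4+2=2  i=0*2+0=0

2,0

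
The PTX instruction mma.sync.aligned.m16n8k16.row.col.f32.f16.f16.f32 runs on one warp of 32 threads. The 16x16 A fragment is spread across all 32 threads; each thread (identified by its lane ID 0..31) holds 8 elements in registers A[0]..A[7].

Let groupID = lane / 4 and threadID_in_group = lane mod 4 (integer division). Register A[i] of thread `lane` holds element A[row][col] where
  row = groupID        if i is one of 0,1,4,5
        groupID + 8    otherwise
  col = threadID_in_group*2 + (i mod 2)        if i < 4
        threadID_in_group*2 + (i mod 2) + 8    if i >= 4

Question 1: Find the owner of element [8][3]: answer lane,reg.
r=8→G=0,rhi=1  c=3→chi=0,T=1,p=1
L=0*4+1=1  i=0*4+1*2+1=3

1,3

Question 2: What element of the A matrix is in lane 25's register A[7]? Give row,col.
14,11

lane 25: g=6 (25/4), t=1 (25%4)
i=7: r=6+8=14, c=1*2+1+8=11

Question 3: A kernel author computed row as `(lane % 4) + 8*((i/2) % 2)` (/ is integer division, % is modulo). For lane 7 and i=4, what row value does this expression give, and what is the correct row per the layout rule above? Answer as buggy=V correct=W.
`(lane % 4) + 8*((i/2) % 2)`[7,4]->3
L=7->g=7>>2=1, t=7&3=3
[4]->row 1+0=1  col 3·2+0+8=14
row: 3 vs 1

buggy=3 correct=1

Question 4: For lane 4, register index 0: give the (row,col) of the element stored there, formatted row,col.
1,0

lane 4=>4/4=1, 4 mod 4=0
i=0  r:1+0=>1  c:2·0+0+0=>0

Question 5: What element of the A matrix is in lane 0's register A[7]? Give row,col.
0: gid=0,tid=0
[7] (0+8,0*2+1+8) = (8,9)

8,9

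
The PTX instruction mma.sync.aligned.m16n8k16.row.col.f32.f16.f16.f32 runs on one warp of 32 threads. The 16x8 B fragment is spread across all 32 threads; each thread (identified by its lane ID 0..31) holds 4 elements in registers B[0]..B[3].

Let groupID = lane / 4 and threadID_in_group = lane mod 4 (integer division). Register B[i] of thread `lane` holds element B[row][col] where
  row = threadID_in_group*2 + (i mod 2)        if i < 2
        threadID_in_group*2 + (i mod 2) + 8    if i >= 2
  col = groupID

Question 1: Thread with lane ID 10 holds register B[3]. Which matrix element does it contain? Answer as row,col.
13,2

lane 10: gr=2 (10/4), th=2 (10%4)
i=3: r=2*2+1+8=13, c=gr=2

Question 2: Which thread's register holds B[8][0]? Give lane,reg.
0,2

c=0→G=0  r=8→rhi=1,T=0,p=0
L=0*4+0=0  i=1*2+0=2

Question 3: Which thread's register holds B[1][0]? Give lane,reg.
c=0->g=0  r=1->rb=0,t=0,b0=1
L=0*4+0=0  i=0*2+1=1

0,1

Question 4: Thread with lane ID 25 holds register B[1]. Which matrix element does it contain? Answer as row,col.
lane 25: G=6 (25/4), T=1 (25%4)
i=1: r=1*2+1+0=3, c=G=6

3,6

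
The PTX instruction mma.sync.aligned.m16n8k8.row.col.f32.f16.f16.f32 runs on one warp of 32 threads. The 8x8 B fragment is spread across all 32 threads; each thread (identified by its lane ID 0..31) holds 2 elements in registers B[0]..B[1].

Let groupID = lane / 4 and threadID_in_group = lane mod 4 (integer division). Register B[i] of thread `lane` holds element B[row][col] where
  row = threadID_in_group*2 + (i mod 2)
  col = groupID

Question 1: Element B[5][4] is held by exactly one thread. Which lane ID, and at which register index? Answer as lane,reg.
c=4->g=4  r=5->t=2,b0=1
L=4*4+2=18  i=1=1

18,1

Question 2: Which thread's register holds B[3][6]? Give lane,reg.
25,1

c=6⇒gr=6  r=3⇒th=1,odd=1
L=6*4+1=25  i=1=1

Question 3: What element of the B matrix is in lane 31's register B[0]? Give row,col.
lane 31: gid=7 (31/4), tid=3 (31%4)
i=0: r=3*2+0=6, c=gid=7

6,7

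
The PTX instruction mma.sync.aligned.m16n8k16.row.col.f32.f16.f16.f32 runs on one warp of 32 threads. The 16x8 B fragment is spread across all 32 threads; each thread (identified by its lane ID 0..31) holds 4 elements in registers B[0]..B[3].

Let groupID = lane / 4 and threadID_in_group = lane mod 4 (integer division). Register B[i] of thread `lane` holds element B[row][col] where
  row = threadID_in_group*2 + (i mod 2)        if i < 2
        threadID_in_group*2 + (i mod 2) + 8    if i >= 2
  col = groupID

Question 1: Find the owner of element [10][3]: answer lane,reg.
c=3→G=3  r=10→rhi=1,T=1,p=0
L=3*4+1=13  i=1*2+0=2

13,2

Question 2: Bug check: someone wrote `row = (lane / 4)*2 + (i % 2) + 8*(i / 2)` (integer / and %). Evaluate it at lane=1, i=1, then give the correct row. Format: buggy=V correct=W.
buggy=1 correct=3

`(lane / 4)*2 + (i % 2) + 8*(i / 2)`[1,1]=>1
1: grp=0,tig=1
[1] (1*2+1+0,0) = (3,0)
row: 1 vs 3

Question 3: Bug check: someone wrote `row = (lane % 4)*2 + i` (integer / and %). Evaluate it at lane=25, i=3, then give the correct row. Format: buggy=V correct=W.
`(lane % 4)*2 + i`[25,3]→5
25: G=6,T=1
[3] (1*2+1+8,6) = (11,6)
row: 5 vs 11

buggy=5 correct=11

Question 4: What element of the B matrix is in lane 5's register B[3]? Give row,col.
11,1

L=5→G=5>>2=1, T=5&3=1
[3]→row 1·2+1+8=11  col G=1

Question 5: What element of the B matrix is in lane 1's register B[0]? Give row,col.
2,0

1: G=0,T=1
[0] (1*2+0+0,0) = (2,0)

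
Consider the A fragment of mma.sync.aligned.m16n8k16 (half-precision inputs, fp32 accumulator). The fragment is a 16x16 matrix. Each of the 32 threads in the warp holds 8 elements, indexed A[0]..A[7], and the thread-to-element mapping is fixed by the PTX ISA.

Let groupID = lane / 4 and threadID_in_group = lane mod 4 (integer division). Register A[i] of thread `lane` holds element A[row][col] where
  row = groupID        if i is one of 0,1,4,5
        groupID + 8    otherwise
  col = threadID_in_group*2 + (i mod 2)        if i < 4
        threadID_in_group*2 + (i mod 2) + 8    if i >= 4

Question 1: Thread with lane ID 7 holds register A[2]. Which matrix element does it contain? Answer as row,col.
L=7=>grp=7>>2=1, tig=7&3=3
[2]=>row 1+8=9  col 3·2+0+0=6

9,6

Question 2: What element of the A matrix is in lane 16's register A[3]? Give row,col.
12,1

16: g=4,t=0
[3] (4+8,0*2+1+0) = (12,1)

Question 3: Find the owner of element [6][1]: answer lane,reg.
24,1

r=6⇒gr=6,Rb=0  c=1⇒Cb=0,th=0,odd=1
L=6*4+0=24  i=0*4+0*2+1=1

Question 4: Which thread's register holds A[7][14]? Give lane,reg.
31,4

r=7->g=7,rb=0  c=14->cb=1,t=3,b0=0
L=7*4+3=31  i=1*4+0*2+0=4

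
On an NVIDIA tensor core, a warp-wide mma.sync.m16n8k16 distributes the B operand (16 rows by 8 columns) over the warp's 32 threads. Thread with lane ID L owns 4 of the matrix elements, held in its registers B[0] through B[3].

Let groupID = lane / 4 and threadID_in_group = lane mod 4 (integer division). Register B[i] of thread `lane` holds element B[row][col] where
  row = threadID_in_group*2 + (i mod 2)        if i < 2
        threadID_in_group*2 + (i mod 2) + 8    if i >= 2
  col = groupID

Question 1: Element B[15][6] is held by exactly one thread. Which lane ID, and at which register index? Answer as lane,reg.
c=6->g=6  r=15->rb=1,t=3,b0=1
L=6*4+3=27  i=1*2+1=3

27,3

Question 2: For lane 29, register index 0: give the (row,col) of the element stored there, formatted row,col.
2,7

L=29⇒gr=29>>2=7, th=29&3=1
[0]⇒row 1·2+0+0=2  col gr=7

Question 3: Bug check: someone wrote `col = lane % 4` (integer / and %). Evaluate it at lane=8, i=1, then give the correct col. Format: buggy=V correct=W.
`lane % 4`[8,1]->0
L=8->gid=8>>2=2, tid=8&3=0
[1]->row 0·2+1+0=1  col gid=2
col: 0 vs 2

buggy=0 correct=2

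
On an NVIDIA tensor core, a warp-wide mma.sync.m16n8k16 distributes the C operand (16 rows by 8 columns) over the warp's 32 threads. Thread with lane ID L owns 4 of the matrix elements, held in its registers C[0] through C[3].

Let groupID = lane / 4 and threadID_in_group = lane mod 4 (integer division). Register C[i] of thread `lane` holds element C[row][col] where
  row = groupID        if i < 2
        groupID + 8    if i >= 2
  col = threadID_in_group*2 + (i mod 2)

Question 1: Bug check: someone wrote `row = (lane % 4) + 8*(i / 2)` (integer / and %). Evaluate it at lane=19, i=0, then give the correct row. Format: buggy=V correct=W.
`(lane % 4) + 8*(i / 2)`[19,0]=>3
lane 19: grp=4 (19/4), tig=3 (19%4)
i=0: r=4+0=4, c=3*2+0=6
row: 3 vs 4

buggy=3 correct=4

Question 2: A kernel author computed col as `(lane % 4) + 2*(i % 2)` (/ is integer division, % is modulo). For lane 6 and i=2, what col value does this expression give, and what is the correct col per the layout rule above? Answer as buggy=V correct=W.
`(lane % 4) + 2*(i % 2)`[6,2]->2
lane 6->6/4=1, 6 mod 4=2
i=2  r:1+8->9  c:2·2+0->4
col: 2 vs 4

buggy=2 correct=4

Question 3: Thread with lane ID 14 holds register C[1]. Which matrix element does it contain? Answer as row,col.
3,5

L=14->gid=14>>2=3, tid=14&3=2
[1]->row 3+0=3  col 2·2+1=5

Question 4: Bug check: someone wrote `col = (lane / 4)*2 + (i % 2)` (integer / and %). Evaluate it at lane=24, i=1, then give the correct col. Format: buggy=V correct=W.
buggy=13 correct=1

`(lane / 4)*2 + (i % 2)`[24,1]=>13
lane 24=>24/4=6, 24 mod 4=0
i=1  r:6+0=>6  c:2·0+1=>1
col: 13 vs 1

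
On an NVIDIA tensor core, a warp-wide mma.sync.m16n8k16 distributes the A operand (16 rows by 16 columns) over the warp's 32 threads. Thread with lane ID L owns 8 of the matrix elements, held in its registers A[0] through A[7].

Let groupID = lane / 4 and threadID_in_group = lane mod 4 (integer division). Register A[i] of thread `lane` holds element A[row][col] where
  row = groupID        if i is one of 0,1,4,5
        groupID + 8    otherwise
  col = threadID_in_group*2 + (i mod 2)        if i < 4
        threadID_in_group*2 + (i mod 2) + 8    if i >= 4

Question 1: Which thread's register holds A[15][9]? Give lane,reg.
r=15->g=7,rb=1  c=9->cb=1,t=0,b0=1
L=7*4+0=28  i=1*4+1*2+1=7

28,7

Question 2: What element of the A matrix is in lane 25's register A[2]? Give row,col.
14,2

L=25->gid=25>>2=6, tid=25&3=1
[2]->row 6+8=14  col 1·2+0+0=2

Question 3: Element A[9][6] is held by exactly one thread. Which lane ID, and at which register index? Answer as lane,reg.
7,2

r: 9->gid=1,r8=1  c: 6->c8=0,tid=3,i&1=0
L=1*4+3=7  i=0*4+1*2+0=2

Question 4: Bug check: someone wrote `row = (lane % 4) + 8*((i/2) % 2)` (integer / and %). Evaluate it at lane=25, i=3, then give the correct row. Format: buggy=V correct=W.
buggy=9 correct=14

`(lane % 4) + 8*((i/2) % 2)`[25,3]->9
L=25->g=25>>2=6, t=25&3=1
[3]->row 6+8=14  col 1·2+1+0=3
row: 9 vs 14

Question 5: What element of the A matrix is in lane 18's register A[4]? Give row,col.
4,12

L=18⇒gr=18>>2=4, th=18&3=2
[4]⇒row 4+0=4  col 2·2+0+8=12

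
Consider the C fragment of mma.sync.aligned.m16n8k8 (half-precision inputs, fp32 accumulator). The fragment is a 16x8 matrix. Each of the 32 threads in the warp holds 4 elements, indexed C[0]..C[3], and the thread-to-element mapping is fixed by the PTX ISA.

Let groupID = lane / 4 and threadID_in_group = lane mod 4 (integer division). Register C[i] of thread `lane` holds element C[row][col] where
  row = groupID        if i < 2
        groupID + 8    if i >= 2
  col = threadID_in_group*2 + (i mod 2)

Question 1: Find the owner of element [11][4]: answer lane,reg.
r=11->g=3,rb=1  c=4->t=2,b0=0
L=3*4+2=14  i=1*2+0=2

14,2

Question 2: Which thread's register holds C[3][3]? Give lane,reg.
r=3→G=3,rhi=0  c=3→T=1,p=1
L=3*4+1=13  i=0*2+1=1

13,1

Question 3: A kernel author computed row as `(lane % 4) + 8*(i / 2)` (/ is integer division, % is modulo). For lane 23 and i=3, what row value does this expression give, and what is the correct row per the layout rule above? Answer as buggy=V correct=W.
buggy=11 correct=13

`(lane % 4) + 8*(i / 2)`[23,3]→11
lane 23: G=5 (23/4), T=3 (23%4)
i=3: r=5+8=13, c=3*2+1=7
row: 11 vs 13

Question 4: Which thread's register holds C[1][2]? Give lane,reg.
5,0

r=1->g=1,rb=0  c=2->t=1,b0=0
L=1*4+1=5  i=0*2+0=0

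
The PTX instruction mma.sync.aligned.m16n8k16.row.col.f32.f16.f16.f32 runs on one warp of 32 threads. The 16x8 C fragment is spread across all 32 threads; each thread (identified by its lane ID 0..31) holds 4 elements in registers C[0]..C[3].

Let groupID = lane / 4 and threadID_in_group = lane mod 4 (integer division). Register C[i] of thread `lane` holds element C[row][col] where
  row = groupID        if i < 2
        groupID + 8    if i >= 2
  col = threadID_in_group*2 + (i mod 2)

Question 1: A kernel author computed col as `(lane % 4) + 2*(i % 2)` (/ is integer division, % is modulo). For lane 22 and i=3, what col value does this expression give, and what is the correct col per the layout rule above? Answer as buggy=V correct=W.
`(lane % 4) + 2*(i % 2)`[22,3]->4
lane 22->22/4=5, 22 mod 4=2
i=3  r:5+8->13  c:2·2+1->5
col: 4 vs 5

buggy=4 correct=5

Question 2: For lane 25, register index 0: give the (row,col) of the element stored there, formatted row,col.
L=25=>grp=25>>2=6, tig=25&3=1
[0]=>row 6+0=6  col 1·2+0=2

6,2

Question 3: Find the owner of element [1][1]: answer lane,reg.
r:1=>grp=1,rB=0  c:1=>tig=0,lo=1
L=1*4+0=4  i=0*2+1=1

4,1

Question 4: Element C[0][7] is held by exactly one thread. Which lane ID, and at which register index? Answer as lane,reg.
r=0⇒gr=0,Rb=0  c=7⇒th=3,odd=1
L=0*4+3=3  i=0*2+1=1

3,1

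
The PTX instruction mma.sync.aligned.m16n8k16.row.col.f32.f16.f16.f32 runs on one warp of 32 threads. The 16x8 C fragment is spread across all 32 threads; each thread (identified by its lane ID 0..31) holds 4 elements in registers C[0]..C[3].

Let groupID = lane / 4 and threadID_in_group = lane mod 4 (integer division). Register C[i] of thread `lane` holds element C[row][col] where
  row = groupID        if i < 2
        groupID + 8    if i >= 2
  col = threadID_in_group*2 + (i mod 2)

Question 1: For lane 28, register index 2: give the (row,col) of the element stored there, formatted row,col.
15,0

28: g=7,t=0
[2] (7+8,0*2+0) = (15,0)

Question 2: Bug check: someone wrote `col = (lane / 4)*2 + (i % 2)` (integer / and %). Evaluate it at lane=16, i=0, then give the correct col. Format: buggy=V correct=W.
`(lane / 4)*2 + (i % 2)`[16,0]⇒8
L=16⇒gr=16>>2=4, th=16&3=0
[0]⇒row 4+0=4  col 0·2+0=0
col: 8 vs 0

buggy=8 correct=0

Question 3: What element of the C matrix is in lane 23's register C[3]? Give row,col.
lane 23⇒23/4=5, 23 mod 4=3
i=3  r:5+8⇒13  c:2·3+1⇒7

13,7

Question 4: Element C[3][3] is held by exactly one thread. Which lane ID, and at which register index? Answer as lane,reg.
13,1

r=3⇒gr=3,Rb=0  c=3⇒th=1,odd=1
L=3*4+1=13  i=0*2+1=1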